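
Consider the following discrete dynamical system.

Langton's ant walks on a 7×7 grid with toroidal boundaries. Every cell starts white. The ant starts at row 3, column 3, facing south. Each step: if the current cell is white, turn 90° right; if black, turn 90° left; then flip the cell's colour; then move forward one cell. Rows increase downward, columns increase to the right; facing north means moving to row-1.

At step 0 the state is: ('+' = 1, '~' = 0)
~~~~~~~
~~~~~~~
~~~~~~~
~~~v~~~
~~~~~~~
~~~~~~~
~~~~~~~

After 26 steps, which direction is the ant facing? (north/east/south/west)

north

k=0  ~~~~~~~
~~~~~~~
~~~~~~~
~~~v~~~
~~~~~~~
~~~~~~~
~~~~~~~
k=1  ~~~~~~~
~~~~~~~
~~~~~~~
~~<+~~~
~~~~~~~
~~~~~~~
~~~~~~~
k=2  ~~~~~~~
~~~~~~~
~~^~~~~
~~++~~~
~~~~~~~
~~~~~~~
~~~~~~~
k=3  ~~~~~~~
~~~~~~~
~~+>~~~
~~++~~~
~~~~~~~
~~~~~~~
~~~~~~~
k=4  ~~~~~~~
~~~~~~~
~~++~~~
~~+v~~~
~~~~~~~
~~~~~~~
~~~~~~~
k=5  ~~~~~~~
~~~~~~~
~~++~~~
~~+~>~~
~~~~~~~
~~~~~~~
~~~~~~~
k=6  ~~~~~~~
~~~~~~~
~~++~~~
~~+~+~~
~~~~v~~
~~~~~~~
~~~~~~~
k=7  ~~~~~~~
~~~~~~~
~~++~~~
~~+~+~~
~~~<+~~
~~~~~~~
~~~~~~~
k=8  ~~~~~~~
~~~~~~~
~~++~~~
~~+^+~~
~~~++~~
~~~~~~~
~~~~~~~
k=9  ~~~~~~~
~~~~~~~
~~++~~~
~~++>~~
~~~++~~
~~~~~~~
~~~~~~~
k=10  ~~~~~~~
~~~~~~~
~~++^~~
~~++~~~
~~~++~~
~~~~~~~
~~~~~~~
k=11  ~~~~~~~
~~~~~~~
~~+++>~
~~++~~~
~~~++~~
~~~~~~~
~~~~~~~
k=12  ~~~~~~~
~~~~~~~
~~++++~
~~++~v~
~~~++~~
~~~~~~~
~~~~~~~
k=13  ~~~~~~~
~~~~~~~
~~++++~
~~++<+~
~~~++~~
~~~~~~~
~~~~~~~
k=14  ~~~~~~~
~~~~~~~
~~++^+~
~~++++~
~~~++~~
~~~~~~~
~~~~~~~
k=15  ~~~~~~~
~~~~~~~
~~+<~+~
~~++++~
~~~++~~
~~~~~~~
~~~~~~~
k=16  ~~~~~~~
~~~~~~~
~~+~~+~
~~+v++~
~~~++~~
~~~~~~~
~~~~~~~
k=17  ~~~~~~~
~~~~~~~
~~+~~+~
~~+~>+~
~~~++~~
~~~~~~~
~~~~~~~
k=18  ~~~~~~~
~~~~~~~
~~+~^+~
~~+~~+~
~~~++~~
~~~~~~~
~~~~~~~
k=19  ~~~~~~~
~~~~~~~
~~+~+>~
~~+~~+~
~~~++~~
~~~~~~~
~~~~~~~
k=20  ~~~~~~~
~~~~~^~
~~+~+~~
~~+~~+~
~~~++~~
~~~~~~~
~~~~~~~
k=21  ~~~~~~~
~~~~~+>
~~+~+~~
~~+~~+~
~~~++~~
~~~~~~~
~~~~~~~
k=22  ~~~~~~~
~~~~~++
~~+~+~v
~~+~~+~
~~~++~~
~~~~~~~
~~~~~~~
k=23  ~~~~~~~
~~~~~++
~~+~+<+
~~+~~+~
~~~++~~
~~~~~~~
~~~~~~~
k=24  ~~~~~~~
~~~~~^+
~~+~+++
~~+~~+~
~~~++~~
~~~~~~~
~~~~~~~
k=25  ~~~~~~~
~~~~<~+
~~+~+++
~~+~~+~
~~~++~~
~~~~~~~
~~~~~~~
k=26  ~~~~^~~
~~~~+~+
~~+~+++
~~+~~+~
~~~++~~
~~~~~~~
~~~~~~~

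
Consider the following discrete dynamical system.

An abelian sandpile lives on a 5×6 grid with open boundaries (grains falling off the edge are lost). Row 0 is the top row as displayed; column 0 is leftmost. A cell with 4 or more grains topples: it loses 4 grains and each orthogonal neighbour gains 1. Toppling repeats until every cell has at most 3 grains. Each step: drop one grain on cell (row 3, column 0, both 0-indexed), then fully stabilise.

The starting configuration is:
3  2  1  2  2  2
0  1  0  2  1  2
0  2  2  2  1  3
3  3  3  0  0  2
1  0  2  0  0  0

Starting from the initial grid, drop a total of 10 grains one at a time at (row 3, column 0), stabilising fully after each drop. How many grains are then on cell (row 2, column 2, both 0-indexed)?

3

step 0: 3  2  1  2  2  2
0  1  0  2  1  2
0  2  2  2  1  3
3  3  3  0  0  2
1  0  2  0  0  0
step 1: 3  2  1  2  2  2
0  1  0  2  1  2
1  3  3  2  1  3
1  1  0  1  0  2
2  1  3  0  0  0
step 2: 3  2  1  2  2  2
0  1  0  2  1  2
1  3  3  2  1  3
2  1  0  1  0  2
2  1  3  0  0  0
step 3: 3  2  1  2  2  2
0  1  0  2  1  2
1  3  3  2  1  3
3  1  0  1  0  2
2  1  3  0  0  0
step 4: 3  2  1  2  2  2
0  1  0  2  1  2
2  3  3  2  1  3
0  2  0  1  0  2
3  1  3  0  0  0
step 5: 3  2  1  2  2  2
0  1  0  2  1  2
2  3  3  2  1  3
1  2  0  1  0  2
3  1  3  0  0  0
step 6: 3  2  1  2  2  2
0  1  0  2  1  2
2  3  3  2  1  3
2  2  0  1  0  2
3  1  3  0  0  0
step 7: 3  2  1  2  2  2
0  1  0  2  1  2
2  3  3  2  1  3
3  2  0  1  0  2
3  1  3  0  0  0
step 8: 3  2  1  2  2  2
0  1  0  2  1  2
3  3  3  2  1  3
1  3  0  1  0  2
0  2  3  0  0  0
step 9: 3  2  1  2  2  2
0  1  0  2  1  2
3  3  3  2  1  3
2  3  0  1  0  2
0  2  3  0  0  0
step 10: 3  2  1  2  2  2
0  1  0  2  1  2
3  3  3  2  1  3
3  3  0  1  0  2
0  2  3  0  0  0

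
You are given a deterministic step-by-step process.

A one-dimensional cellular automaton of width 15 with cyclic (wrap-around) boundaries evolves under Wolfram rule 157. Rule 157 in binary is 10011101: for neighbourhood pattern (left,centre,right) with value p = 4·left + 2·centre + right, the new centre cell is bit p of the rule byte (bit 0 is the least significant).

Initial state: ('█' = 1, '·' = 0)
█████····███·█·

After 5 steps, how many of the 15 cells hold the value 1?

8

0) █████····███·█·
1) ████·███·██··█·
2) ███··██··█·█·█·
3) ██·█·█·█·█·█·█·
4) █··█·█·█·█·█·█·
5) ██·█·█·█·█·█·█·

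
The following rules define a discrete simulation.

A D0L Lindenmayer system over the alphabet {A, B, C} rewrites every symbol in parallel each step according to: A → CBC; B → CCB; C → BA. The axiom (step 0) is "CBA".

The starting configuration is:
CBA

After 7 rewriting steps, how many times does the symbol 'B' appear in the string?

868

step 0: CBA
step 1: BACCBCBC
step 2: CCBCBCBABACCBBACCBBA
step 3: BABACCBBACCBBACCBCBCCCBCBCBABACCBCCBCBCBABACCBCCBCBC
step 4: CCBCBCCCBCBCBABACCBCCBCBCBABACCBCCBCBCBABACCBBACCBBABABACC…BCBCBABACCBBABACCBBACCBBACCBCBCCCBCBCBABACCBBABACCBBACCBBA  (len 132)
step 5: BABACCBBACCBBABABACCBBACCBBACCBCBCCCBCBCBABACCBBABACCBBACC…ACCBCBCCCBCBCBABACCBCCBCBCCCBCBCBABACCBCCBCBCBABACCBCCBCBC  (len 340)
step 6: CCBCBCCCBCBCBABACCBCCBCBCBABACCBCCBCBCCCBCBCCCBCBCBABACCBC…BCBCBABACCBBABACCBBACCBBACCBCBCCCBCBCBABACCBBABACCBBACCBBA  (len 868)
step 7: BABACCBBACCBBABABACCBBACCBBACCBCBCCCBCBCBABACCBBABACCBBACC…ACCBCBCCCBCBCBABACCBCCBCBCCCBCBCBABACCBCCBCBCBABACCBCCBCBC  (len 2228)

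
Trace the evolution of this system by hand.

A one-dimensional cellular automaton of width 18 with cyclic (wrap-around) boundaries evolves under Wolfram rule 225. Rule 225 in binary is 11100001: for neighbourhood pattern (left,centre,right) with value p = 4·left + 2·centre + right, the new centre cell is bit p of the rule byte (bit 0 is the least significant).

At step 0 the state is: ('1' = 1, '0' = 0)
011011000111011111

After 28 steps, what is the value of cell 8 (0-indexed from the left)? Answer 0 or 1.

0

[0] 011011000111011111
[1] 101101010011101111
[2] 110110100001110111
[3] 111011001100111011
[4] 111101000100011101
[5] 111110010001001110
[6] 011110000100000111
[7] 101110110001110011
[8] 110111010100110001
[9] 111011101000010100
[10] 011101110011001000
[11] 001110110001000011
[12] 000111010100011001
[13] 010011101001001000
[14] 000001110000000011
[15] 011100110111111001
[16] 101100011011111000
[17] 010101001101111010
[18] 001010000110111100
[19] 100100110011011101
[20] 100000010001101110
[21] 001111000100110111
[22] 000111010000011011
[23] 010011100111001101
[24] 100001100011000110
[25] 001100101001010011
[26] 000100010000100001
[27] 010001000110001100
[28] 000100010010100101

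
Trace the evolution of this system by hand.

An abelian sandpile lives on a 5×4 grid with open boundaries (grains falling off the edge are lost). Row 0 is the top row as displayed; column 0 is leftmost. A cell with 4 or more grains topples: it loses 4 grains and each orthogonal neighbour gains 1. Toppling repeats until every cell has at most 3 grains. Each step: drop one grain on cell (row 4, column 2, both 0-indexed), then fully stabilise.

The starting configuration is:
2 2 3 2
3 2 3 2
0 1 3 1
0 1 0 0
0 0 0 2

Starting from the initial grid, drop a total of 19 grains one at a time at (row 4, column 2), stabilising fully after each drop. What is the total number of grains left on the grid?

37

t=0: 2 2 3 2
3 2 3 2
0 1 3 1
0 1 0 0
0 0 0 2
t=1: 2 2 3 2
3 2 3 2
0 1 3 1
0 1 0 0
0 0 1 2
t=2: 2 2 3 2
3 2 3 2
0 1 3 1
0 1 0 0
0 0 2 2
t=3: 2 2 3 2
3 2 3 2
0 1 3 1
0 1 0 0
0 0 3 2
t=4: 2 2 3 2
3 2 3 2
0 1 3 1
0 1 1 0
0 1 0 3
t=5: 2 2 3 2
3 2 3 2
0 1 3 1
0 1 1 0
0 1 1 3
t=6: 2 2 3 2
3 2 3 2
0 1 3 1
0 1 1 0
0 1 2 3
t=7: 2 2 3 2
3 2 3 2
0 1 3 1
0 1 1 0
0 1 3 3
t=8: 2 2 3 2
3 2 3 2
0 1 3 1
0 1 2 1
0 2 1 0
t=9: 2 2 3 2
3 2 3 2
0 1 3 1
0 1 2 1
0 2 2 0
t=10: 2 2 3 2
3 2 3 2
0 1 3 1
0 1 2 1
0 2 3 0
t=11: 2 2 3 2
3 2 3 2
0 1 3 1
0 1 3 1
0 3 0 1
t=12: 2 2 3 2
3 2 3 2
0 1 3 1
0 1 3 1
0 3 1 1
t=13: 2 2 3 2
3 2 3 2
0 1 3 1
0 1 3 1
0 3 2 1
t=14: 2 2 3 2
3 2 3 2
0 1 3 1
0 1 3 1
0 3 3 1
t=15: 2 3 0 3
3 3 1 3
0 2 1 2
0 3 1 2
1 0 2 2
t=16: 2 3 0 3
3 3 1 3
0 2 1 2
0 3 1 2
1 0 3 2
t=17: 2 3 0 3
3 3 1 3
0 2 1 2
0 3 2 2
1 1 0 3
t=18: 2 3 0 3
3 3 1 3
0 2 1 2
0 3 2 2
1 1 1 3
t=19: 2 3 0 3
3 3 1 3
0 2 1 2
0 3 2 2
1 1 2 3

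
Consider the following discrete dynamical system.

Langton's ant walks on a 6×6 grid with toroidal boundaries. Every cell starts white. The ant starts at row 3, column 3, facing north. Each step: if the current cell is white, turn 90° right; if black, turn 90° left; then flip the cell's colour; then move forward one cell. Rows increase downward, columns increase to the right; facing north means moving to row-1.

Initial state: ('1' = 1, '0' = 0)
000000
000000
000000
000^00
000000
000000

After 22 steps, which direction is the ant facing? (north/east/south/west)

gen 0: 000000
000000
000000
000^00
000000
000000
gen 1: 000000
000000
000000
0001>0
000000
000000
gen 2: 000000
000000
000000
000110
0000v0
000000
gen 3: 000000
000000
000000
000110
000<10
000000
gen 4: 000000
000000
000000
000^10
000110
000000
gen 5: 000000
000000
000000
00<010
000110
000000
gen 6: 000000
000000
00^000
001010
000110
000000
gen 7: 000000
000000
001>00
001010
000110
000000
gen 8: 000000
000000
001100
001v10
000110
000000
gen 9: 000000
000000
001100
00<110
000110
000000
gen 10: 000000
000000
001100
000110
00v110
000000
gen 11: 000000
000000
001100
000110
0<1110
000000
gen 12: 000000
000000
001100
0^0110
011110
000000
gen 13: 000000
000000
001100
01>110
011110
000000
gen 14: 000000
000000
001100
011110
01v110
000000
gen 15: 000000
000000
001100
011110
010>10
000000
gen 16: 000000
000000
001100
011^10
010010
000000
gen 17: 000000
000000
001100
01<010
010010
000000
gen 18: 000000
000000
001100
010010
01v010
000000
gen 19: 000000
000000
001100
010010
0<1010
000000
gen 20: 000000
000000
001100
010010
001010
0v0000
gen 21: 000000
000000
001100
010010
001010
<10000
gen 22: 000000
000000
001100
010010
^01010
110000

north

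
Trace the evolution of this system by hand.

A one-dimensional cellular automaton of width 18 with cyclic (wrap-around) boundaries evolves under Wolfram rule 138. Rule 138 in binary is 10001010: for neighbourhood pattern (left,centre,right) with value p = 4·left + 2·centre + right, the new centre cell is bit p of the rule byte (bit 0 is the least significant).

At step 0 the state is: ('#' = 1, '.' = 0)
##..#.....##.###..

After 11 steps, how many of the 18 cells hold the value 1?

7

k=0  ##..#.....##.###..
k=1  #..#.....##..##..#
k=2  ..#.....##..##..##
k=3  .#.....##..##..##.
k=4  #.....##..##..##..
k=5  .....##..##..##..#
k=6  ....##..##..##..#.
k=7  ...##..##..##..#..
k=8  ..##..##..##..#...
k=9  .##..##..##..#....
k=10  ##..##..##..#.....
k=11  #..##..##..#.....#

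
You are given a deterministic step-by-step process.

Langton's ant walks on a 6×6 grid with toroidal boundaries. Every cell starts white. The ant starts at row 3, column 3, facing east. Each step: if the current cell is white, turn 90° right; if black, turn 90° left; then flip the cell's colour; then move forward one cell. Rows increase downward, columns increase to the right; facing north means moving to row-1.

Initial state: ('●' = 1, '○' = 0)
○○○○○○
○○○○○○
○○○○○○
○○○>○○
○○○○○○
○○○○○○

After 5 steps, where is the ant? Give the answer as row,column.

2,3

0) ○○○○○○
○○○○○○
○○○○○○
○○○>○○
○○○○○○
○○○○○○
1) ○○○○○○
○○○○○○
○○○○○○
○○○●○○
○○○v○○
○○○○○○
2) ○○○○○○
○○○○○○
○○○○○○
○○○●○○
○○<●○○
○○○○○○
3) ○○○○○○
○○○○○○
○○○○○○
○○^●○○
○○●●○○
○○○○○○
4) ○○○○○○
○○○○○○
○○○○○○
○○●>○○
○○●●○○
○○○○○○
5) ○○○○○○
○○○○○○
○○○^○○
○○●○○○
○○●●○○
○○○○○○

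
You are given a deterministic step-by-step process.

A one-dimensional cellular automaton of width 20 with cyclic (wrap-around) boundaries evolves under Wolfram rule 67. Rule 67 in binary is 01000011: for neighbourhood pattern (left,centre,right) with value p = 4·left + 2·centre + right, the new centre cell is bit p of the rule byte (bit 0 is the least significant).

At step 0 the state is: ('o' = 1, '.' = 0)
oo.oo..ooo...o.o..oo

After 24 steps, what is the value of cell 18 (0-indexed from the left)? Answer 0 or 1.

[0] oo.oo..ooo...o.o..oo
[1] .o..o.o..o.oo....o..
[2] o..o....o...o.ooo..o
[3] o.o..ooo..oo....o.o.
[4] ....o..o.o.o.ooo....
[5] oooo..o........o.ooo
[6] ...o.o..ooooooo.....
[7] ooo....o......o.oooo
[8] ..o.ooo..ooooo......
[9] oo....o.o....o.ooooo
[10] .o.ooo....ooo.......
[11] o....o.ooo..o.oooooo
[12] o.ooo....o.o........
[13] ....o.ooo....ooooooo
[14] .ooo....o.ooo......o
[15] ...o.ooo....o.ooooo.
[16] ooo....o.ooo......o.
[17] ..o.ooo....o.ooooo..
[18] oo....o.ooo......o.o
[19] .o.ooo....o.ooooo...
[20] o....o.ooo......o.oo
[21] o.ooo....o.ooooo....
[22] ....o.ooo......o.ooo
[23] .ooo....o.ooooo....o
[24] ...o.ooo......o.ooo.

1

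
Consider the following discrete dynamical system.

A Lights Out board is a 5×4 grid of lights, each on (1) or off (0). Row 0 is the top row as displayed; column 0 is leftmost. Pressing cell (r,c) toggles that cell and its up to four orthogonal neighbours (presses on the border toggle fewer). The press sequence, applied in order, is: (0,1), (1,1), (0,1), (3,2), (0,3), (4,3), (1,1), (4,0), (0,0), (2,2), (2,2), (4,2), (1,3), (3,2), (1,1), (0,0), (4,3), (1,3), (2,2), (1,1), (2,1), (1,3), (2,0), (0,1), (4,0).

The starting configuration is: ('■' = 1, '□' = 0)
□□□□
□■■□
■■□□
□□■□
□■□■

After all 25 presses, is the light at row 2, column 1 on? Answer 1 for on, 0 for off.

[0] □□□□
□■■□
■■□□
□□■□
□■□■
[1] ■■■□
□□■□
■■□□
□□■□
□■□■
[2] ■□■□
■■□□
■□□□
□□■□
□■□■
[3] □■□□
■□□□
■□□□
□□■□
□■□■
[4] □■□□
■□□□
■□■□
□■□■
□■■■
[5] □■■■
■□□■
■□■□
□■□■
□■■■
[6] □■■■
■□□■
■□■□
□■□□
□■□□
[7] □□■■
□■■■
■■■□
□■□□
□■□□
[8] □□■■
□■■■
■■■□
■■□□
■□□□
[9] ■■■■
■■■■
■■■□
■■□□
■□□□
[10] ■■■■
■■□■
■□□■
■■■□
■□□□
[11] ■■■■
■■■■
■■■□
■■□□
■□□□
[12] ■■■■
■■■■
■■■□
■■■□
■■■■
[13] ■■■□
■■□□
■■■■
■■■□
■■■■
[14] ■■■□
■■□□
■■□■
■□□■
■■□■
[15] ■□■□
□□■□
■□□■
■□□■
■■□■
[16] □■■□
■□■□
■□□■
■□□■
■■□■
[17] □■■□
■□■□
■□□■
■□□□
■■■□
[18] □■■■
■□□■
■□□□
■□□□
■■■□
[19] □■■■
■□■■
■■■■
■□■□
■■■□
[20] □□■■
□■□■
■□■■
■□■□
■■■□
[21] □□■■
□□□■
□■□■
■■■□
■■■□
[22] □□■□
□□■□
□■□□
■■■□
■■■□
[23] □□■□
■□■□
■□□□
□■■□
■■■□
[24] ■■□□
■■■□
■□□□
□■■□
■■■□
[25] ■■□□
■■■□
■□□□
■■■□
□□■□

0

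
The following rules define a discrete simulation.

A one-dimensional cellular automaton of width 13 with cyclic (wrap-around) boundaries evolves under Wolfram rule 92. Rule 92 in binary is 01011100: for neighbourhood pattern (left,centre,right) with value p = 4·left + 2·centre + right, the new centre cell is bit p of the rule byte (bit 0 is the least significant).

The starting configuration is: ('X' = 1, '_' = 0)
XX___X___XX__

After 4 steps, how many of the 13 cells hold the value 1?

step 0: XX___X___XX__
step 1: XXX__XX__XXX_
step 2: X_XX_XXX_X_X_
step 3: X_XX_X_X_X_X_
step 4: X_XX_X_X_X_X_

7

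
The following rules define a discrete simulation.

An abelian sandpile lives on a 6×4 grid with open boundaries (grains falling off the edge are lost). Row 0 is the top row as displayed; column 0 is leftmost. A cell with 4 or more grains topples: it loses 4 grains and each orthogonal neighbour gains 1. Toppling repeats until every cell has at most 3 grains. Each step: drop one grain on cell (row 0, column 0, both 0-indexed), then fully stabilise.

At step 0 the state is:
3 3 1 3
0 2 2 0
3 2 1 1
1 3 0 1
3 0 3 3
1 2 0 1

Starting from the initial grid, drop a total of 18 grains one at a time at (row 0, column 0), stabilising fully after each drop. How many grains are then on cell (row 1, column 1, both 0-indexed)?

[0] 3 3 1 3
0 2 2 0
3 2 1 1
1 3 0 1
3 0 3 3
1 2 0 1
[1] 1 0 2 3
1 3 2 0
3 2 1 1
1 3 0 1
3 0 3 3
1 2 0 1
[2] 2 0 2 3
1 3 2 0
3 2 1 1
1 3 0 1
3 0 3 3
1 2 0 1
[3] 3 0 2 3
1 3 2 0
3 2 1 1
1 3 0 1
3 0 3 3
1 2 0 1
[4] 0 1 2 3
2 3 2 0
3 2 1 1
1 3 0 1
3 0 3 3
1 2 0 1
[5] 1 1 2 3
2 3 2 0
3 2 1 1
1 3 0 1
3 0 3 3
1 2 0 1
[6] 2 1 2 3
2 3 2 0
3 2 1 1
1 3 0 1
3 0 3 3
1 2 0 1
[7] 3 1 2 3
2 3 2 0
3 2 1 1
1 3 0 1
3 0 3 3
1 2 0 1
[8] 0 2 2 3
3 3 2 0
3 2 1 1
1 3 0 1
3 0 3 3
1 2 0 1
[9] 1 2 2 3
3 3 2 0
3 2 1 1
1 3 0 1
3 0 3 3
1 2 0 1
[10] 2 2 2 3
3 3 2 0
3 2 1 1
1 3 0 1
3 0 3 3
1 2 0 1
[11] 3 2 2 3
3 3 2 0
3 2 1 1
1 3 0 1
3 0 3 3
1 2 0 1
[12] 2 0 3 3
2 2 3 0
1 1 2 1
3 0 1 1
3 1 3 3
1 2 0 1
[13] 3 0 3 3
2 2 3 0
1 1 2 1
3 0 1 1
3 1 3 3
1 2 0 1
[14] 0 1 3 3
3 2 3 0
1 1 2 1
3 0 1 1
3 1 3 3
1 2 0 1
[15] 1 1 3 3
3 2 3 0
1 1 2 1
3 0 1 1
3 1 3 3
1 2 0 1
[16] 2 1 3 3
3 2 3 0
1 1 2 1
3 0 1 1
3 1 3 3
1 2 0 1
[17] 3 1 3 3
3 2 3 0
1 1 2 1
3 0 1 1
3 1 3 3
1 2 0 1
[18] 1 2 3 3
0 3 3 0
2 1 2 1
3 0 1 1
3 1 3 3
1 2 0 1

3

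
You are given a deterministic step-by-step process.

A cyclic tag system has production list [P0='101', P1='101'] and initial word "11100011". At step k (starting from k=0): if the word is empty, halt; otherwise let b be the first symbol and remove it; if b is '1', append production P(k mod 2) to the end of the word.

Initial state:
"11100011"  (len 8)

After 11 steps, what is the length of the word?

18

step 0: "11100011"  (len 8)
step 1: "1100011101"  (len 10)
step 2: "100011101101"  (len 12)
step 3: "00011101101101"  (len 14)
step 4: "0011101101101"  (len 13)
step 5: "011101101101"  (len 12)
step 6: "11101101101"  (len 11)
step 7: "1101101101101"  (len 13)
step 8: "101101101101101"  (len 15)
step 9: "01101101101101101"  (len 17)
step 10: "1101101101101101"  (len 16)
step 11: "101101101101101101"  (len 18)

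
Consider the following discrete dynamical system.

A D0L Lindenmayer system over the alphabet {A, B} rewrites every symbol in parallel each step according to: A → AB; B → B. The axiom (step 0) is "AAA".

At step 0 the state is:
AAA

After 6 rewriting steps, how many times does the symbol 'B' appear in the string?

t=0: AAA
t=1: ABABAB
t=2: ABBABBABB
t=3: ABBBABBBABBB
t=4: ABBBBABBBBABBBB
t=5: ABBBBBABBBBBABBBBB
t=6: ABBBBBBABBBBBBABBBBBB

18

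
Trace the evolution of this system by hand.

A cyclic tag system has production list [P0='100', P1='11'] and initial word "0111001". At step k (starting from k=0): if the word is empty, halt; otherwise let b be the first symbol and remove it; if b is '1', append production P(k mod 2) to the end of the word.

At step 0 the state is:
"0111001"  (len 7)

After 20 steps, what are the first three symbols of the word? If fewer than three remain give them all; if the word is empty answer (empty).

[0] "0111001"  (len 7)
[1] "111001"  (len 6)
[2] "1100111"  (len 7)
[3] "100111100"  (len 9)
[4] "0011110011"  (len 10)
[5] "011110011"  (len 9)
[6] "11110011"  (len 8)
[7] "1110011100"  (len 10)
[8] "11001110011"  (len 11)
[9] "1001110011100"  (len 13)
[10] "00111001110011"  (len 14)
[11] "0111001110011"  (len 13)
[12] "111001110011"  (len 12)
[13] "11001110011100"  (len 14)
[14] "100111001110011"  (len 15)
[15] "00111001110011100"  (len 17)
[16] "0111001110011100"  (len 16)
[17] "111001110011100"  (len 15)
[18] "1100111001110011"  (len 16)
[19] "100111001110011100"  (len 18)
[20] "0011100111001110011"  (len 19)

001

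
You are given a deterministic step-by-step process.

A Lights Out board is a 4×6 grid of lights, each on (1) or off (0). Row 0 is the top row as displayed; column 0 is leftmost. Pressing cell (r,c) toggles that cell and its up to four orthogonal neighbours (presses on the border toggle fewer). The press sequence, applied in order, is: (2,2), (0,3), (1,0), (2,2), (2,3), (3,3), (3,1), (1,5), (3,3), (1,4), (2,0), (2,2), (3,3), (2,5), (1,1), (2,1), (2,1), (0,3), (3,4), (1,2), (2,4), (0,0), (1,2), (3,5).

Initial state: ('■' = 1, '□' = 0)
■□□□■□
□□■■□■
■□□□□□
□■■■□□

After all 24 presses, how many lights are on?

8

0) ■□□□■□
□□■■□■
■□□□□□
□■■■□□
1) ■□□□■□
□□□■□■
■■■■□□
□■□■□□
2) ■□■■□□
□□□□□■
■■■■□□
□■□■□□
3) □□■■□□
■■□□□■
□■■■□□
□■□■□□
4) □□■■□□
■■■□□■
□□□□□□
□■■■□□
5) □□■■□□
■■■■□■
□□■■■□
□■■□□□
6) □□■■□□
■■■■□■
□□■□■□
□■□■■□
7) □□■■□□
■■■■□■
□■■□■□
■□■■■□
8) □□■■□■
■■■■■□
□■■□■■
■□■■■□
9) □□■■□■
■■■■■□
□■■■■■
■□□□□□
10) □□■■■■
■■■□□■
□■■■□■
■□□□□□
11) □□■■■■
□■■□□■
■□■■□■
□□□□□□
12) □□■■■■
□■□□□■
■■□□□■
□□■□□□
13) □□■■■■
□■□□□■
■■□■□■
□□□■■□
14) □□■■■■
□■□□□□
■■□■■□
□□□■■■
15) □■■■■■
■□■□□□
■□□■■□
□□□■■■
16) □■■■■■
■■■□□□
□■■■■□
□■□■■■
17) □■■■■■
■□■□□□
■□□■■□
□□□■■■
18) □■□□□■
■□■■□□
■□□■■□
□□□■■■
19) □■□□□■
■□■■□□
■□□■□□
□□□□□□
20) □■■□□■
■■□□□□
■□■■□□
□□□□□□
21) □■■□□■
■■□□■□
■□■□■■
□□□□■□
22) ■□■□□■
□■□□■□
■□■□■■
□□□□■□
23) ■□□□□■
□□■■■□
■□□□■■
□□□□■□
24) ■□□□□■
□□■■■□
■□□□■□
□□□□□■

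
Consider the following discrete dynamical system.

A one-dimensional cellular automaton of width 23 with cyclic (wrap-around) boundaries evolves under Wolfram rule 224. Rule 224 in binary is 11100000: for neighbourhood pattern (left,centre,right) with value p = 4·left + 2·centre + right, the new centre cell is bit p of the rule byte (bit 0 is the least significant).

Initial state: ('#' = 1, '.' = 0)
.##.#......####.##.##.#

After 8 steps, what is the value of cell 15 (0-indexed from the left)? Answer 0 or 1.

k=0  .##.#......####.##.##.#
k=1  #.##........####.##.##.
k=2  .#.#.........####.##.##
k=3  #.#...........####.##.#
k=4  ##.............####.##.
k=5  .#..............####.##
k=6  #................####.#
k=7  #.................####.
k=8  ...................####

0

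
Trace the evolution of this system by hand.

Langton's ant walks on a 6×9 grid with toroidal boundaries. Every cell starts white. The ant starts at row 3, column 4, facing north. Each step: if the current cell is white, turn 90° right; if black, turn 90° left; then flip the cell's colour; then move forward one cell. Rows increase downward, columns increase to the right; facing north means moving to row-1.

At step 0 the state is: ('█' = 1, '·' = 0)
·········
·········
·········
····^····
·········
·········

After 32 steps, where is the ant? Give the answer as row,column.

k=0  ·········
·········
·········
····^····
·········
·········
k=1  ·········
·········
·········
····█>···
·········
·········
k=2  ·········
·········
·········
····██···
·····v···
·········
k=3  ·········
·········
·········
····██···
····<█···
·········
k=4  ·········
·········
·········
····^█···
····██···
·········
k=5  ·········
·········
·········
···<·█···
····██···
·········
k=6  ·········
·········
···^·····
···█·█···
····██···
·········
k=7  ·········
·········
···█>····
···█·█···
····██···
·········
k=8  ·········
·········
···██····
···█v█···
····██···
·········
k=9  ·········
·········
···██····
···<██···
····██···
·········
k=10  ·········
·········
···██····
····██···
···v██···
·········
k=11  ·········
·········
···██····
····██···
··<███···
·········
k=12  ·········
·········
···██····
··^·██···
··████···
·········
k=13  ·········
·········
···██····
··█>██···
··████···
·········
k=14  ·········
·········
···██····
··████···
··█v██···
·········
k=15  ·········
·········
···██····
··████···
··█·>█···
·········
k=16  ·········
·········
···██····
··██^█···
··█··█···
·········
k=17  ·········
·········
···██····
··█<·█···
··█··█···
·········
k=18  ·········
·········
···██····
··█··█···
··█v·█···
·········
k=19  ·········
·········
···██····
··█··█···
··<█·█···
·········
k=20  ·········
·········
···██····
··█··█···
···█·█···
··v······
k=21  ·········
·········
···██····
··█··█···
···█·█···
·<█······
k=22  ·········
·········
···██····
··█··█···
·^·█·█···
·██······
k=23  ·········
·········
···██····
··█··█···
·█>█·█···
·██······
k=24  ·········
·········
···██····
··█··█···
·███·█···
·█v······
k=25  ·········
·········
···██····
··█··█···
·███·█···
·█·>·····
k=26  ···v·····
·········
···██····
··█··█···
·███·█···
·█·█·····
k=27  ··<█·····
·········
···██····
··█··█···
·███·█···
·█·█·····
k=28  ··██·····
·········
···██····
··█··█···
·███·█···
·█^█·····
k=29  ··██·····
·········
···██····
··█··█···
·███·█···
·██>·····
k=30  ··██·····
·········
···██····
··█··█···
·██^·█···
·██······
k=31  ··██·····
·········
···██····
··█··█···
·█<··█···
·██······
k=32  ··██·····
·········
···██····
··█··█···
·█···█···
·█v······

5,2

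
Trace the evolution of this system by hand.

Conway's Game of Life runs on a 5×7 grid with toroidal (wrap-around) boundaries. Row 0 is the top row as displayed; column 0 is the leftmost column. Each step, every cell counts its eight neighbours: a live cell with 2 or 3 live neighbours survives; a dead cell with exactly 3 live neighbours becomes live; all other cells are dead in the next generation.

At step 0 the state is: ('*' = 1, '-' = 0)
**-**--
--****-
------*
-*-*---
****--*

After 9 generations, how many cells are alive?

17

step 0: **-**--
--****-
------*
-*-*---
****--*
step 1: -------
***--**
-----*-
-*-*--*
------*
step 2: -*---*-
**---**
----**-
*----**
*------
step 3: -*---*-
**-----
-*--*--
*---**-
**---*-
step 4: --*----
***----
-*--***
*---**-
**---*-
step 5: --*---*
*-**-**
--***--
-------
**--**-
step 6: --*----
*----**
-**-***
-**--*-
**---**
step 7: -------
*-***--
--***--
---*---
*----**
step 8: **-***-
-**-*--
-*-----
--**-**
------*
step 9: **-****
----**-
**--**-
*-*--**
-*-----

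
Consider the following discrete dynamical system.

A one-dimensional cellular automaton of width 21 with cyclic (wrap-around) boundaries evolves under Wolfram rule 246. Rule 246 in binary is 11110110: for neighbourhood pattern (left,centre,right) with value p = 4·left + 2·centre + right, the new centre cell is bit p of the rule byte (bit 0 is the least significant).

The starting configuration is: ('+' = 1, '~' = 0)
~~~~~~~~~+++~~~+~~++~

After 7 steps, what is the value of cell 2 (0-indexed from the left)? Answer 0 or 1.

[0] ~~~~~~~~~+++~~~+~~++~
[1] ~~~~~~~~+~+++~++++~++
[2] +~~~~~~+++~+++~++++~+
[3] ++~~~~+~+++~+++~++++~
[4] ~++~~+++~+++~+++~++++
[5] +~+++~+++~+++~+++~+++
[6] ++~+++~+++~+++~+++~++
[7] +++~+++~+++~+++~+++~+

1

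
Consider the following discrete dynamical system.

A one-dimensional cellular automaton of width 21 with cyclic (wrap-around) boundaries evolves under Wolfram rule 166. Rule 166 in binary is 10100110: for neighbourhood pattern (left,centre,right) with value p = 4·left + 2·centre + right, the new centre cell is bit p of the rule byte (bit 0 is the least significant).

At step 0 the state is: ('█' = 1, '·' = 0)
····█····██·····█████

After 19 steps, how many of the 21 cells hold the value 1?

k=0  ····█····██·····█████
k=1  ···██···█······█·███·
k=2  ··█····██·····███·█··
k=3  ·██···█······█·█·██··
k=4  █····██·····█████····
k=5  █···█······█·███····█
k=6  ···██·····███·█····█·
k=7  ··█······█·█·██···██·
k=8  ·██·····█████····█···
k=9  █······█·███····██···
k=10  █·····███·█····█····█
k=11  ·····█·█·██···██···█·
k=12  ····█████····█····██·
k=13  ···█·███····██···█···
k=14  ··███·█····█····██···
k=15  ·█·█·██···██···█·····
k=16  █████····█····██·····
k=17  ·███····██···█······█
k=18  █·█····█····██·····██
k=19  ·██···██···█······█·█

7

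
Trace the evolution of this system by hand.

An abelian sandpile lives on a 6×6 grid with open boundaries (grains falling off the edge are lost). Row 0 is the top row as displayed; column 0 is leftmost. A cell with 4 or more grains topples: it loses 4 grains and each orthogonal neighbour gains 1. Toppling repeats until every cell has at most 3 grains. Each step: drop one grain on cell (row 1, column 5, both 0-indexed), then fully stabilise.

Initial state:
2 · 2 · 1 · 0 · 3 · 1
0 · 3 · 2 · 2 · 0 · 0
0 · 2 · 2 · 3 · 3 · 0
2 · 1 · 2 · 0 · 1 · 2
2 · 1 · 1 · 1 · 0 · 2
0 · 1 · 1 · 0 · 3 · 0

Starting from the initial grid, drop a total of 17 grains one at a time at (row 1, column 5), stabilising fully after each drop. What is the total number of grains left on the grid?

0) 2 · 2 · 1 · 0 · 3 · 1
0 · 3 · 2 · 2 · 0 · 0
0 · 2 · 2 · 3 · 3 · 0
2 · 1 · 2 · 0 · 1 · 2
2 · 1 · 1 · 1 · 0 · 2
0 · 1 · 1 · 0 · 3 · 0
1) 2 · 2 · 1 · 0 · 3 · 1
0 · 3 · 2 · 2 · 0 · 1
0 · 2 · 2 · 3 · 3 · 0
2 · 1 · 2 · 0 · 1 · 2
2 · 1 · 1 · 1 · 0 · 2
0 · 1 · 1 · 0 · 3 · 0
2) 2 · 2 · 1 · 0 · 3 · 1
0 · 3 · 2 · 2 · 0 · 2
0 · 2 · 2 · 3 · 3 · 0
2 · 1 · 2 · 0 · 1 · 2
2 · 1 · 1 · 1 · 0 · 2
0 · 1 · 1 · 0 · 3 · 0
3) 2 · 2 · 1 · 0 · 3 · 1
0 · 3 · 2 · 2 · 0 · 3
0 · 2 · 2 · 3 · 3 · 0
2 · 1 · 2 · 0 · 1 · 2
2 · 1 · 1 · 1 · 0 · 2
0 · 1 · 1 · 0 · 3 · 0
4) 2 · 2 · 1 · 0 · 3 · 2
0 · 3 · 2 · 2 · 1 · 0
0 · 2 · 2 · 3 · 3 · 1
2 · 1 · 2 · 0 · 1 · 2
2 · 1 · 1 · 1 · 0 · 2
0 · 1 · 1 · 0 · 3 · 0
5) 2 · 2 · 1 · 0 · 3 · 2
0 · 3 · 2 · 2 · 1 · 1
0 · 2 · 2 · 3 · 3 · 1
2 · 1 · 2 · 0 · 1 · 2
2 · 1 · 1 · 1 · 0 · 2
0 · 1 · 1 · 0 · 3 · 0
6) 2 · 2 · 1 · 0 · 3 · 2
0 · 3 · 2 · 2 · 1 · 2
0 · 2 · 2 · 3 · 3 · 1
2 · 1 · 2 · 0 · 1 · 2
2 · 1 · 1 · 1 · 0 · 2
0 · 1 · 1 · 0 · 3 · 0
7) 2 · 2 · 1 · 0 · 3 · 2
0 · 3 · 2 · 2 · 1 · 3
0 · 2 · 2 · 3 · 3 · 1
2 · 1 · 2 · 0 · 1 · 2
2 · 1 · 1 · 1 · 0 · 2
0 · 1 · 1 · 0 · 3 · 0
8) 2 · 2 · 1 · 0 · 3 · 3
0 · 3 · 2 · 2 · 2 · 0
0 · 2 · 2 · 3 · 3 · 2
2 · 1 · 2 · 0 · 1 · 2
2 · 1 · 1 · 1 · 0 · 2
0 · 1 · 1 · 0 · 3 · 0
9) 2 · 2 · 1 · 0 · 3 · 3
0 · 3 · 2 · 2 · 2 · 1
0 · 2 · 2 · 3 · 3 · 2
2 · 1 · 2 · 0 · 1 · 2
2 · 1 · 1 · 1 · 0 · 2
0 · 1 · 1 · 0 · 3 · 0
10) 2 · 2 · 1 · 0 · 3 · 3
0 · 3 · 2 · 2 · 2 · 2
0 · 2 · 2 · 3 · 3 · 2
2 · 1 · 2 · 0 · 1 · 2
2 · 1 · 1 · 1 · 0 · 2
0 · 1 · 1 · 0 · 3 · 0
11) 2 · 2 · 1 · 0 · 3 · 3
0 · 3 · 2 · 2 · 2 · 3
0 · 2 · 2 · 3 · 3 · 2
2 · 1 · 2 · 0 · 1 · 2
2 · 1 · 1 · 1 · 0 · 2
0 · 1 · 1 · 0 · 3 · 0
12) 2 · 2 · 1 · 2 · 1 · 1
0 · 3 · 3 · 0 · 2 · 3
0 · 2 · 3 · 1 · 2 · 0
2 · 1 · 2 · 1 · 2 · 3
2 · 1 · 1 · 1 · 0 · 2
0 · 1 · 1 · 0 · 3 · 0
13) 2 · 2 · 1 · 2 · 1 · 2
0 · 3 · 3 · 0 · 3 · 0
0 · 2 · 3 · 1 · 2 · 1
2 · 1 · 2 · 1 · 2 · 3
2 · 1 · 1 · 1 · 0 · 2
0 · 1 · 1 · 0 · 3 · 0
14) 2 · 2 · 1 · 2 · 1 · 2
0 · 3 · 3 · 0 · 3 · 1
0 · 2 · 3 · 1 · 2 · 1
2 · 1 · 2 · 1 · 2 · 3
2 · 1 · 1 · 1 · 0 · 2
0 · 1 · 1 · 0 · 3 · 0
15) 2 · 2 · 1 · 2 · 1 · 2
0 · 3 · 3 · 0 · 3 · 2
0 · 2 · 3 · 1 · 2 · 1
2 · 1 · 2 · 1 · 2 · 3
2 · 1 · 1 · 1 · 0 · 2
0 · 1 · 1 · 0 · 3 · 0
16) 2 · 2 · 1 · 2 · 1 · 2
0 · 3 · 3 · 0 · 3 · 3
0 · 2 · 3 · 1 · 2 · 1
2 · 1 · 2 · 1 · 2 · 3
2 · 1 · 1 · 1 · 0 · 2
0 · 1 · 1 · 0 · 3 · 0
17) 2 · 2 · 1 · 2 · 2 · 3
0 · 3 · 3 · 1 · 0 · 1
0 · 2 · 3 · 1 · 3 · 2
2 · 1 · 2 · 1 · 2 · 3
2 · 1 · 1 · 1 · 0 · 2
0 · 1 · 1 · 0 · 3 · 0

54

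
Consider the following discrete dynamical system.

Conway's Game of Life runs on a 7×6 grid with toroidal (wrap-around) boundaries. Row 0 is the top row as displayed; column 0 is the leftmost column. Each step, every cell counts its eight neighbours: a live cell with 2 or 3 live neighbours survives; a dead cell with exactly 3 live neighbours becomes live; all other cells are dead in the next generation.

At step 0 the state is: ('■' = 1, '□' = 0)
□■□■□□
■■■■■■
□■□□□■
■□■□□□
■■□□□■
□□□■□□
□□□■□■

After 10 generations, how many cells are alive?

6

0) □■□■□□
■■■■■■
□■□□□■
■□■□□□
■■□□□■
□□□■□□
□□□■□■
1) □■□□□□
□□□■□■
□□□□□□
□□■□□□
■■■□□■
□□■□□■
□□□■□□
2) □□■□■□
□□□□□□
□□□□□□
■□■□□□
■□■■□■
□□■■■■
□□■□□□
3) □□□■□□
□□□□□□
□□□□□□
■□■■□■
■□□□□□
■□□□□■
□■■□□■
4) □□■□□□
□□□□□□
□□□□□□
■■□□□■
□□□□■□
□□□□□■
□■■□■■
5) □■■■□□
□□□□□□
■□□□□□
■□□□□■
□□□□■□
■□□■□■
■■■■■■
6) □□□□□■
□■■□□□
■□□□□■
■□□□□■
□□□□■□
□□□□□□
□□□□□□
7) □□□□□□
□■□□□■
□□□□□■
■□□□■□
□□□□□■
□□□□□□
□□□□□□
8) □□□□□□
■□□□□□
□□□□■■
■□□□■□
□□□□□■
□□□□□□
□□□□□□
9) □□□□□□
□□□□□■
■□□□■□
■□□□■□
□□□□□■
□□□□□□
□□□□□□
10) □□□□□□
□□□□□■
■□□□■□
■□□□■□
□□□□□■
□□□□□□
□□□□□□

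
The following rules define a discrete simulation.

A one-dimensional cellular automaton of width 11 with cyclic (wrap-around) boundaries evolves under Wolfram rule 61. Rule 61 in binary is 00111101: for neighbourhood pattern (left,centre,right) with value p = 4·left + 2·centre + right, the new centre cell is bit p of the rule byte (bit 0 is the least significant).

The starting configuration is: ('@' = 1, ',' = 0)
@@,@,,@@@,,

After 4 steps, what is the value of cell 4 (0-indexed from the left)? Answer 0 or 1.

0) @@,@,,@@@,,
1) @,@@@,@,,@,
2) @@@,,@@@,@@
3) ,,,@,@,,@@,
4) @@,@@@@,@,@

1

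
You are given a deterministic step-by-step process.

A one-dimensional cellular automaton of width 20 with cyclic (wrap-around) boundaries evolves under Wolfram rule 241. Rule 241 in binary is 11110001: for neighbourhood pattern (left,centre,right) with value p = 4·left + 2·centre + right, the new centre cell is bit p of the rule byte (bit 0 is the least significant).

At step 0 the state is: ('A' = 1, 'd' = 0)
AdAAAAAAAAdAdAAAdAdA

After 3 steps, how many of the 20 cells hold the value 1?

0) AdAAAAAAAAdAdAAAdAdA
1) AAdAAAAAAAAdAdAAAdAd
2) dAAdAAAAAAAAdAdAAAdA
3) AdAAdAAAAAAAAdAdAAAd

15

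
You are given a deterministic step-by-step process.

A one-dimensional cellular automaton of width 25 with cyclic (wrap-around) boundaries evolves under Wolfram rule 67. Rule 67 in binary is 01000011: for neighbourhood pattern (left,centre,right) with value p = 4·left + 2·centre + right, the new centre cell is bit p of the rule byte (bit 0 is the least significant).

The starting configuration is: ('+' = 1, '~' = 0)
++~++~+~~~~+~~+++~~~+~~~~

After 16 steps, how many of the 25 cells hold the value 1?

gen 0: ++~++~+~~~~+~~+++~~~+~~~~
gen 1: ~+~~+~~~+++~~+~~+~++~~+++
gen 2: ~~~+~~++~~+~+~~+~~~+~+~~+
gen 3: ~++~~+~+~+~~~~+~~++~~~~+~
gen 4: +~+~+~~~~~~+++~~+~+~+++~~
gen 5: ~~~~~~+++++~~+~+~~~~~~+~+
gen 6: ~+++++~~~~+~+~~~~+++++~~~
gen 7: +~~~~+~+++~~~~+++~~~~+~++
gen 8: +~+++~~~~+~+++~~+~+++~~~~
gen 9: ~~~~+~+++~~~~+~+~~~~+~+++
gen 10: ~+++~~~~+~+++~~~~+++~~~~+
gen 11: ~~~+~+++~~~~+~+++~~+~+++~
gen 12: +++~~~~+~+++~~~~+~+~~~~+~
gen 13: ~~+~+++~~~~+~+++~~~~+++~~
gen 14: ++~~~~+~+++~~~~+~+++~~+~+
gen 15: ~+~+++~~~~+~+++~~~~+~+~~~
gen 16: +~~~~+~+++~~~~+~+++~~~~++

11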